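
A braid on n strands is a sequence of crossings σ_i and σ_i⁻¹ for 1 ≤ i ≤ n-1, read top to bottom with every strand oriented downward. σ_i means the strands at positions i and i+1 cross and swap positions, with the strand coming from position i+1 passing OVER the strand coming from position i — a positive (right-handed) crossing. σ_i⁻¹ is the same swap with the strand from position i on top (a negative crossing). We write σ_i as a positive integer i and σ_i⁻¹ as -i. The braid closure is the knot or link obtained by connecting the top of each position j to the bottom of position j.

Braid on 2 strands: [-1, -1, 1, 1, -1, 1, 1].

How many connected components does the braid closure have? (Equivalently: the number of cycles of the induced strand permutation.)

Track the strand permutation on 2 strands, starting from identity.
  step 1: s1^-1 swaps positions 1,2 -> [2 1]
  step 2: s1^-1 swaps positions 1,2 -> [1 2]
  step 3: s1 swaps positions 1,2 -> [2 1]
  step 4: s1 swaps positions 1,2 -> [1 2]
  step 5: s1^-1 swaps positions 1,2 -> [2 1]
  step 6: s1 swaps positions 1,2 -> [1 2]
  step 7: s1 swaps positions 1,2 -> [2 1]
Final permutation (position -> original strand): [2 1]
Closure components = cycle count of this permutation = 1.

Answer: 1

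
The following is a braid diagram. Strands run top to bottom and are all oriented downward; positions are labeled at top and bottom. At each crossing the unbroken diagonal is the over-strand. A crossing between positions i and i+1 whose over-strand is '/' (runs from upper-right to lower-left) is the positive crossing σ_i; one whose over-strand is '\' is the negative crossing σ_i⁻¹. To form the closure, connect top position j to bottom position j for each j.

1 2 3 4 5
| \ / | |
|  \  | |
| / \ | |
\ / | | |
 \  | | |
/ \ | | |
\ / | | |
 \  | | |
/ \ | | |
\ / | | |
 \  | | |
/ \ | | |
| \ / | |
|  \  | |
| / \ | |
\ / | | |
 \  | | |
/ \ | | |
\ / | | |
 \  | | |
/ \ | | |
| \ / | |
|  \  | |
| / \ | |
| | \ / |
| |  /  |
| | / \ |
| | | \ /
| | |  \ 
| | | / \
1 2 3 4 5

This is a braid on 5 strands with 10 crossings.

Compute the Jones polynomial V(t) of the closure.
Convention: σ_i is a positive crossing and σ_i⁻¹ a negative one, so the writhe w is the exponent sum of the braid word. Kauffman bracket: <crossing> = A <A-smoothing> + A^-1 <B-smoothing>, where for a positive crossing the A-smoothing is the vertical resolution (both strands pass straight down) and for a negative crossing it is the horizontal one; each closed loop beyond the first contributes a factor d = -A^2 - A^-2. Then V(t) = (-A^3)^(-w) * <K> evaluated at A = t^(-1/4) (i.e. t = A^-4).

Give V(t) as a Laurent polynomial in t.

Reading the diagram top to bottom ('/'-over between positions i,i+1 = s_i, '\'-over = s_i^-1): braid word = s2^-1 s1^-1 s1^-1 s1^-1 s2^-1 s1^-1 s1^-1 s2^-1 s3 s4^-1.
The presented braid s2^-1 s1^-1 s1^-1 s1^-1 s2^-1 s1^-1 s1^-1 s2^-1 s3 s4^-1 on 5 strands reduces by inverse Markov moves (closure unchanged at each step):
  Destabilize: the word has the form β·s4^-1 where s4^-1 occurs only as the final letter (β ∈ B_4); drop it and the last strand → 4 strands.
  Destabilize: the word has the form β·s3 where s3 occurs only as the final letter (β ∈ B_3); drop it and the last strand → 3 strands.
Reduced to β = s2^-1 s1^-1 s1^-1 s1^-1 s2^-1 s1^-1 s1^-1 s2^-1 on 3 strands, 8 crossings.
Compute on β:
Braid: s2^-1 s1^-1 s1^-1 s1^-1 s2^-1 s1^-1 s1^-1 s2^-1 on 3 strands, 8 crossings.
Writhe w = (#positive) - (#negative) = 0 - 8 = -8.
Computing the Kauffman bracket via state sum. There are 2^8 = 256 states.
Each crossing splits two ways (0=vertical, 1=horizontal). The state's weight is A^(#A-smoothings - #B-smoothings) * d^(loops - 1).
Tabulate the states by total A-exponent and number of loops L (A-exp: L × count):
  A^8: L=5 ×1
  A^6: L=4 ×7, L=6 ×1
  A^4: L=3 ×19, L=5 ×9
  A^2: L=2 ×24, L=4 ×31, L=6 ×1
  A^0: L=1 ×12, L=3 ×53, L=5 ×5
  A^-2: L=2 ×45, L=4 ×11
  A^-4: L=1 ×15, L=3 ×13
  A^-6: L=2 ×8
  A^-8: L=3 ×1
Each group contributes A^e * Σ count * d^(L-1):
Powers of d = -A^2 - A^-2: d^2 = A^4 + 2 + A^-4; d^3 = -A^6 - 3*A^2 - 3*A^-2 - A^-6; d^4 = A^8 + 4*A^4 + 6 + 4*A^-4 + A^-8; d^5 = -A^10 - 5*A^6 - 10*A^2 - 10*A^-2 - 5*A^-6 - A^-10.
  A^8 * (d^4) = A^16 + 4*A^12 + 6*A^8 + 4*A^4 + 1
  A^6 * (7*d^3 + d^5) = -A^16 - 12*A^12 - 31*A^8 - 31*A^4 - 12 - A^-4
  A^4 * (19*d^2 + 9*d^4) = 9*A^12 + 55*A^8 + 92*A^4 + 55 + 9*A^-4
  A^2 * (24*d + 31*d^3 + d^5) = -A^12 - 36*A^8 - 127*A^4 - 127 - 36*A^-4 - A^-8
  A^0 * (12 + 53*d^2 + 5*d^4) = 5*A^8 + 73*A^4 + 148 + 73*A^-4 + 5*A^-8
  A^-2 * (45*d + 11*d^3) = -11*A^4 - 78 - 78*A^-4 - 11*A^-8
  A^-4 * (15 + 13*d^2) = 13 + 41*A^-4 + 13*A^-8
  A^-6 * (8*d) = -8*A^-4 - 8*A^-8
  A^-8 * (d^2) = A^-4 + 2*A^-8 + A^-12
Summing the groups: <K> = -A^8 + A^-4 + A^-12
Normalise by the writhe: (-A^3)^(-w) = (-A^3)^(8) = A^24, so f(A) = A^24 * <K> = -A^32 + A^20 + A^12.
Substitute A = t^(-1/4), i.e. A^e → t^(-e/4): V(t) = t^-3 + t^-5 - t^-8

Answer: t^-3 + t^-5 - t^-8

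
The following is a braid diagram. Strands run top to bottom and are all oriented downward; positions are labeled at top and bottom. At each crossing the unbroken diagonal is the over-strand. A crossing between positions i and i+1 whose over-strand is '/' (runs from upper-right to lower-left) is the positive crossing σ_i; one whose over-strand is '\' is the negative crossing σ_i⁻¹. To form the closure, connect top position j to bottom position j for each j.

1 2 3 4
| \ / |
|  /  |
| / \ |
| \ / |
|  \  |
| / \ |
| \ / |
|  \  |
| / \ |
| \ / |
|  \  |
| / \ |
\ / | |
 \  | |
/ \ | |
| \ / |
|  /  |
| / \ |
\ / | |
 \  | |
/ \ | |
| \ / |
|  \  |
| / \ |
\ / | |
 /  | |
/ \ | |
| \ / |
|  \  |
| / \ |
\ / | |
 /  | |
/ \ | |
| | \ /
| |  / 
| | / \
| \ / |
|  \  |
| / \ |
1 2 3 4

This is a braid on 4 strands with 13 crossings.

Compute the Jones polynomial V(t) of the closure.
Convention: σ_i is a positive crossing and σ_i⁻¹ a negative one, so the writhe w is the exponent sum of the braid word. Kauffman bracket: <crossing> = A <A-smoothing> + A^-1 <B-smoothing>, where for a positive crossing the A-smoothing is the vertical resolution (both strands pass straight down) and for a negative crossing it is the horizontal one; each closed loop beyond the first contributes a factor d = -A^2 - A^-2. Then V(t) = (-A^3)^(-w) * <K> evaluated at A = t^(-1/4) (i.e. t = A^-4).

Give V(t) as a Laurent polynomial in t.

Reading the diagram top to bottom ('/'-over between positions i,i+1 = s_i, '\'-over = s_i^-1): braid word = s2 s2^-1 s2^-1 s2^-1 s1^-1 s2 s1^-1 s2^-1 s1 s2^-1 s1 s3 s2^-1.
The presented braid s2 s2^-1 s2^-1 s2^-1 s1^-1 s2 s1^-1 s2^-1 s1 s2^-1 s1 s3 s2^-1 on 4 strands reduces by inverse Markov moves (closure unchanged at each step):
  Deconjugate: the word is γ·β·γ⁻¹ with γ = s2 (prefix) and γ⁻¹ = s2^-1 (suffix); strip both.
  Destabilize: the word has the form β·s3 where s3 occurs only as the final letter (β ∈ B_3); drop it and the last strand → 3 strands.
Reduced to β = s2^-1 s2^-1 s2^-1 s1^-1 s2 s1^-1 s2^-1 s1 s2^-1 s1 on 3 strands, 10 crossings.
Compute on β:
Braid: s2^-1 s2^-1 s2^-1 s1^-1 s2 s1^-1 s2^-1 s1 s2^-1 s1 on 3 strands, 10 crossings.
Writhe w = (#positive) - (#negative) = 3 - 7 = -4.
State-sum expansion of <K>. There are 2^10 = 1024 states.
Each crossing splits two ways (0=vertical, 1=horizontal). The state's weight is A^(#A-smoothings - #B-smoothings) * d^(loops - 1).
Tabulate the states by total A-exponent and number of loops L (A-exp: L × count):
  A^10: L=6 ×1
  A^8: L=5 ×10
  A^6: L=4 ×41, L=6 ×4
  A^4: L=3 ×88, L=5 ×31, L=7 ×1
  A^2: L=2 ×102, L=4 ×99, L=6 ×9
  A^0: L=1 ×54, L=3 ×162, L=5 ×36
  A^-2: L=2 ×134, L=4 ×74, L=6 ×2
  A^-4: L=1 ×30, L=3 ×82, L=5 ×8
  A^-6: L=2 ×32, L=4 ×13
  A^-8: L=1 ×3, L=3 ×7
  A^-10: L=2 ×1
Each group contributes A^e * Σ count * d^(L-1):
Powers of d = -A^2 - A^-2: d^2 = A^4 + 2 + A^-4; d^3 = -A^6 - 3*A^2 - 3*A^-2 - A^-6; d^4 = A^8 + 4*A^4 + 6 + 4*A^-4 + A^-8; d^5 = -A^10 - 5*A^6 - 10*A^2 - 10*A^-2 - 5*A^-6 - A^-10; d^6 = A^12 + 6*A^8 + 15*A^4 + 20 + 15*A^-4 + 6*A^-8 + A^-12.
  A^10 * (d^5) = -A^20 - 5*A^16 - 10*A^12 - 10*A^8 - 5*A^4 - 1
  A^8 * (10*d^4) = 10*A^16 + 40*A^12 + 60*A^8 + 40*A^4 + 10
  A^6 * (41*d^3 + 4*d^5) = -4*A^16 - 61*A^12 - 163*A^8 - 163*A^4 - 61 - 4*A^-4
  A^4 * (88*d^2 + 31*d^4 + d^6) = A^16 + 37*A^12 + 227*A^8 + 382*A^4 + 227 + 37*A^-4 + A^-8
  A^2 * (102*d + 99*d^3 + 9*d^5) = -9*A^12 - 144*A^8 - 489*A^4 - 489 - 144*A^-4 - 9*A^-8
  A^0 * (54 + 162*d^2 + 36*d^4) = 36*A^8 + 306*A^4 + 594 + 306*A^-4 + 36*A^-8
  A^-2 * (134*d + 74*d^3 + 2*d^5) = -2*A^8 - 84*A^4 - 376 - 376*A^-4 - 84*A^-8 - 2*A^-12
  A^-4 * (30 + 82*d^2 + 8*d^4) = 8*A^4 + 114 + 242*A^-4 + 114*A^-8 + 8*A^-12
  A^-6 * (32*d + 13*d^3) = -13 - 71*A^-4 - 71*A^-8 - 13*A^-12
  A^-8 * (3 + 7*d^2) = 7*A^-4 + 17*A^-8 + 7*A^-12
  A^-10 * (d) = -A^-8 - A^-12
Summing the groups: <K> = -A^20 + 2*A^16 - 3*A^12 + 4*A^8 - 5*A^4 + 5 - 3*A^-4 + 3*A^-8 - A^-12
Normalise by the writhe: (-A^3)^(-w) = (-A^3)^(4) = A^12, so f(A) = A^12 * <K> = -A^32 + 2*A^28 - 3*A^24 + 4*A^20 - 5*A^16 + 5*A^12 - 3*A^8 + 3*A^4 - 1.
Substitute A = t^(-1/4), i.e. A^e → t^(-e/4): V(t) = -1 + 3*t^-1 - 3*t^-2 + 5*t^-3 - 5*t^-4 + 4*t^-5 - 3*t^-6 + 2*t^-7 - t^-8

Answer: -1 + 3*t^-1 - 3*t^-2 + 5*t^-3 - 5*t^-4 + 4*t^-5 - 3*t^-6 + 2*t^-7 - t^-8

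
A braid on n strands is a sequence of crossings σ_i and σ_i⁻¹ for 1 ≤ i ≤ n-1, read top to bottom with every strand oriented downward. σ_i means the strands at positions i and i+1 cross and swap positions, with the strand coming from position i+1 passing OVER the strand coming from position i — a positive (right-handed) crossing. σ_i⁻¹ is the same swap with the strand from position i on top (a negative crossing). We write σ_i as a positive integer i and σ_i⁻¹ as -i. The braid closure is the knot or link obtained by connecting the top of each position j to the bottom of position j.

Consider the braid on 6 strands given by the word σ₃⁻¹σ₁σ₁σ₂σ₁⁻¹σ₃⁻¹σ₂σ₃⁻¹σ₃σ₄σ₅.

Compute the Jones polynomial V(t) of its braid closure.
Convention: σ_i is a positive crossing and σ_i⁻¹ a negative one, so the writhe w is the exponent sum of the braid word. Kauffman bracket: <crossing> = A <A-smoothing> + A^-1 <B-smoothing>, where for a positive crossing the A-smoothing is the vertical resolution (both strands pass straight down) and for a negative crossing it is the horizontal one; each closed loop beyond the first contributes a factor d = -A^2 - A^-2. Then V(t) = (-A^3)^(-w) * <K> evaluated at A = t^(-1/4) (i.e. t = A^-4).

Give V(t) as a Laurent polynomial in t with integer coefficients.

t^4 - t^3 + t^2 - 2*t + 2 - t^-1 + t^-2

Derivation:
The presented braid s3^-1 s1 s1 s2 s1^-1 s3^-1 s2 s3^-1 s3 s4 s5 on 6 strands reduces by inverse Markov moves (closure unchanged at each step):
  Destabilize: the word has the form β·s5 where s5 occurs only as the final letter (β ∈ B_5); drop it and the last strand → 5 strands.
  Destabilize: the word has the form β·s4 where s4 occurs only as the final letter (β ∈ B_4); drop it and the last strand → 4 strands.
  Deconjugate: the word is γ·β·γ⁻¹ with γ = s3^-1 (prefix) and γ⁻¹ = s3 (suffix); strip both.
Reduced to β = s1 s1 s2 s1^-1 s3^-1 s2 s3^-1 on 4 strands, 7 crossings.
Compute on β:
Braid: s1 s1 s2 s1^-1 s3^-1 s2 s3^-1 on 4 strands, 7 crossings.
Writhe w = (#positive) - (#negative) = 4 - 3 = 1.
State-sum expansion of <K>. There are 2^7 = 128 states.
Each crossing splits two ways (0=vertical, 1=horizontal). The state's weight is A^(#A-smoothings - #B-smoothings) * d^(loops - 1).
Tabulate the states by total A-exponent and number of loops L (A-exp: L × count):
  A^7: L=3 ×1
  A^5: L=2 ×4, L=4 ×3
  A^3: L=1 ×5, L=3 ×15, L=5 ×1
  A^1: L=2 ×27, L=4 ×8
  A^-1: L=1 ×14, L=3 ×20, L=5 ×1
  A^-3: L=2 ×17, L=4 ×4
  A^-5: L=3 ×7
  A^-7: L=4 ×1
Each group contributes A^e * Σ count * d^(L-1):
Powers of d = -A^2 - A^-2: d^2 = A^4 + 2 + A^-4; d^3 = -A^6 - 3*A^2 - 3*A^-2 - A^-6; d^4 = A^8 + 4*A^4 + 6 + 4*A^-4 + A^-8.
  A^7 * (d^2) = A^11 + 2*A^7 + A^3
  A^5 * (4*d + 3*d^3) = -3*A^11 - 13*A^7 - 13*A^3 - 3*A^-1
  A^3 * (5 + 15*d^2 + d^4) = A^11 + 19*A^7 + 41*A^3 + 19*A^-1 + A^-5
  A^1 * (27*d + 8*d^3) = -8*A^7 - 51*A^3 - 51*A^-1 - 8*A^-5
  A^-1 * (14 + 20*d^2 + d^4) = A^7 + 24*A^3 + 60*A^-1 + 24*A^-5 + A^-9
  A^-3 * (17*d + 4*d^3) = -4*A^3 - 29*A^-1 - 29*A^-5 - 4*A^-9
  A^-5 * (7*d^2) = 7*A^-1 + 14*A^-5 + 7*A^-9
  A^-7 * (d^3) = -A^-1 - 3*A^-5 - 3*A^-9 - A^-13
Summing the groups: <K> = -A^11 + A^7 - 2*A^3 + 2*A^-1 - A^-5 + A^-9 - A^-13
Normalise by the writhe: (-A^3)^(-w) = (-A^3)^(-1) = -A^-3, so f(A) = -A^-3 * <K> = A^8 - A^4 + 2 - 2*A^-4 + A^-8 - A^-12 + A^-16.
Substitute A = t^(-1/4), i.e. A^e → t^(-e/4): V(t) = t^4 - t^3 + t^2 - 2*t + 2 - t^-1 + t^-2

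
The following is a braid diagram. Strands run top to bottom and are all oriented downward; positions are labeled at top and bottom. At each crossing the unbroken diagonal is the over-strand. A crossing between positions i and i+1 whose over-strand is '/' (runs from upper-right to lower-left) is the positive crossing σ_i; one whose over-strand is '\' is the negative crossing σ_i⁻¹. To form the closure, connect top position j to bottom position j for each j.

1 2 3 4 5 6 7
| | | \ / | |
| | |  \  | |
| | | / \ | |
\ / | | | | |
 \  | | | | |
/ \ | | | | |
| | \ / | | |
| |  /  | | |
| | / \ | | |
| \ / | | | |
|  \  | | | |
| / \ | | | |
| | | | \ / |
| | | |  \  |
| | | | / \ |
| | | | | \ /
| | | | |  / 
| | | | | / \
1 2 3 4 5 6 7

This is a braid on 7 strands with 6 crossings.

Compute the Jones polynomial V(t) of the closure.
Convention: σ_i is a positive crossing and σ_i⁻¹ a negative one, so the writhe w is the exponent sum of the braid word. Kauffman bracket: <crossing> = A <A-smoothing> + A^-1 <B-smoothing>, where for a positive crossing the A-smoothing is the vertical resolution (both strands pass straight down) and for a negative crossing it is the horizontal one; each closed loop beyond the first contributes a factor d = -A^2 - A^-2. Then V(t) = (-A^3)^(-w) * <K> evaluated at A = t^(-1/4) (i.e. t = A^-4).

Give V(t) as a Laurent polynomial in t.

1

Derivation:
Reading the diagram top to bottom ('/'-over between positions i,i+1 = s_i, '\'-over = s_i^-1): braid word = s4^-1 s1^-1 s3 s2^-1 s5^-1 s6.
The presented braid s4^-1 s1^-1 s3 s2^-1 s5^-1 s6 on 7 strands reduces by inverse Markov moves (closure unchanged at each step):
  Destabilize: the word has the form β·s6 where s6 occurs only as the final letter (β ∈ B_6); drop it and the last strand → 6 strands.
  Destabilize: the word has the form β·s5^-1 where s5^-1 occurs only as the final letter (β ∈ B_5); drop it and the last strand → 5 strands.
Reduced to β = s4^-1 s1^-1 s3 s2^-1 on 5 strands, 4 crossings.
Compute on β:
Braid: s4^-1 s1^-1 s3 s2^-1 on 5 strands, 4 crossings.
Writhe w = (#positive) - (#negative) = 1 - 3 = -2.
Enumerate smoothing states for the bracket polynomial. There are 2^4 = 16 states.
For each crossing: s=0 is the vertical smoothing, s=1 horizontal. Crossing k contributes A^(sign_k * (1 - 2*s_k)); loop factor d = -A^2 - A^-2.
  state 0000: A-exp=-2, loops=5, term = A^-2 * d^4
  state 0001: A-exp=+0, loops=4, term = A^0 * d^3
  state 0010: A-exp=-4, loops=4, term = A^-4 * d^3
  state 0011: A-exp=-2, loops=3, term = A^-2 * d^2
  state 0100: A-exp=+0, loops=4, term = A^0 * d^3
  state 0101: A-exp=+2, loops=3, term = A^2 * d^2
  state 0110: A-exp=-2, loops=3, term = A^-2 * d^2
  state 0111: A-exp=+0, loops=2, term = A^0 * d^1
  state 1000: A-exp=+0, loops=4, term = A^0 * d^3
  state 1001: A-exp=+2, loops=3, term = A^2 * d^2
  state 1010: A-exp=-2, loops=3, term = A^-2 * d^2
  state 1011: A-exp=+0, loops=2, term = A^0 * d^1
  state 1100: A-exp=+2, loops=3, term = A^2 * d^2
  state 1101: A-exp=+4, loops=2, term = A^4 * d^1
  state 1110: A-exp=+0, loops=2, term = A^0 * d^1
  state 1111: A-exp=+2, loops=1, term = A^2 * d^0
Collect the terms by A-exponent (count of states per loop number):
Powers of d = -A^2 - A^-2: d^2 = A^4 + 2 + A^-4; d^3 = -A^6 - 3*A^2 - 3*A^-2 - A^-6; d^4 = A^8 + 4*A^4 + 6 + 4*A^-4 + A^-8.
  A^4 * (d) = -A^6 - A^2
  A^2 * (1 + 3*d^2) = 3*A^6 + 7*A^2 + 3*A^-2
  A^0 * (3*d + 3*d^3) = -3*A^6 - 12*A^2 - 12*A^-2 - 3*A^-6
  A^-2 * (3*d^2 + d^4) = A^6 + 7*A^2 + 12*A^-2 + 7*A^-6 + A^-10
  A^-4 * (d^3) = -A^2 - 3*A^-2 - 3*A^-6 - A^-10
Summing the groups: <K> = A^-6
Normalise by the writhe: (-A^3)^(-w) = (-A^3)^(2) = A^6, so f(A) = A^6 * <K> = 1.
Substitute A = t^(-1/4), i.e. A^e → t^(-e/4): V(t) = 1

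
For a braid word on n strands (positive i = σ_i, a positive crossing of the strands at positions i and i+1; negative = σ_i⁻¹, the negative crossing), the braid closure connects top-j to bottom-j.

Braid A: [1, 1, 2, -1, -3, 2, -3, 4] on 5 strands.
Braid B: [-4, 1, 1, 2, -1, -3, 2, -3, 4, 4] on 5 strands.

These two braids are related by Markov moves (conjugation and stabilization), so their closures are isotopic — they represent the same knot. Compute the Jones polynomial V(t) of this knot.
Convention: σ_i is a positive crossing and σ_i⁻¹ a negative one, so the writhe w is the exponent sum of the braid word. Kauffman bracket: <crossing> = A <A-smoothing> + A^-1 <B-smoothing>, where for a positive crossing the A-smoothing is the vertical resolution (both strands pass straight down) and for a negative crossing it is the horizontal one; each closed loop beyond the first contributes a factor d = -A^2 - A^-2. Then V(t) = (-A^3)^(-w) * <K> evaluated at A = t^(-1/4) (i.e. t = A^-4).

Markov-equivalent braids have isotopic closures, hence identical knot invariants. Strip the Markov moves from each word to reach a common short braid β, then compute V(t) once on β.
Braid A: s1 s1 s2 s1^-1 s3^-1 s2 s3^-1 s4 on 5 strands reduces by inverse Markov moves (closure unchanged at each step):
  Destabilize: the word has the form β·s4 where s4 occurs only as the final letter (β ∈ B_4); drop it and the last strand → 4 strands.
Reduced to β = s1 s1 s2 s1^-1 s3^-1 s2 s3^-1 on 4 strands, 7 crossings.
Braid B: s4^-1 s1 s1 s2 s1^-1 s3^-1 s2 s3^-1 s4 s4 on 5 strands reduces by inverse Markov moves (closure unchanged at each step):
  Deconjugate: the word is γ·β·γ⁻¹ with γ = s4^-1 (prefix) and γ⁻¹ = s4 (suffix); strip both.
  Destabilize: the word has the form β·s4 where s4 occurs only as the final letter (β ∈ B_4); drop it and the last strand → 4 strands.
Reduced to β = s1 s1 s2 s1^-1 s3^-1 s2 s3^-1 on 4 strands, 7 crossings.
Both give the same β = s1 s1 s2 s1^-1 s3^-1 s2 s3^-1 on 4 strands, so one state sum suffices:
Braid: s1 s1 s2 s1^-1 s3^-1 s2 s3^-1 on 4 strands, 7 crossings.
Writhe w = (#positive) - (#negative) = 4 - 3 = 1.
Enumerate smoothing states for the bracket polynomial. There are 2^7 = 128 states.
For each crossing: s=0 is the vertical smoothing, s=1 horizontal. Crossing k contributes A^(sign_k * (1 - 2*s_k)); loop factor d = -A^2 - A^-2.
Tabulate the states by total A-exponent and number of loops L (A-exp: L × count):
  A^7: L=3 ×1
  A^5: L=2 ×4, L=4 ×3
  A^3: L=1 ×5, L=3 ×15, L=5 ×1
  A^1: L=2 ×27, L=4 ×8
  A^-1: L=1 ×14, L=3 ×20, L=5 ×1
  A^-3: L=2 ×17, L=4 ×4
  A^-5: L=3 ×7
  A^-7: L=4 ×1
Each group contributes A^e * Σ count * d^(L-1):
Powers of d = -A^2 - A^-2: d^2 = A^4 + 2 + A^-4; d^3 = -A^6 - 3*A^2 - 3*A^-2 - A^-6; d^4 = A^8 + 4*A^4 + 6 + 4*A^-4 + A^-8.
  A^7 * (d^2) = A^11 + 2*A^7 + A^3
  A^5 * (4*d + 3*d^3) = -3*A^11 - 13*A^7 - 13*A^3 - 3*A^-1
  A^3 * (5 + 15*d^2 + d^4) = A^11 + 19*A^7 + 41*A^3 + 19*A^-1 + A^-5
  A^1 * (27*d + 8*d^3) = -8*A^7 - 51*A^3 - 51*A^-1 - 8*A^-5
  A^-1 * (14 + 20*d^2 + d^4) = A^7 + 24*A^3 + 60*A^-1 + 24*A^-5 + A^-9
  A^-3 * (17*d + 4*d^3) = -4*A^3 - 29*A^-1 - 29*A^-5 - 4*A^-9
  A^-5 * (7*d^2) = 7*A^-1 + 14*A^-5 + 7*A^-9
  A^-7 * (d^3) = -A^-1 - 3*A^-5 - 3*A^-9 - A^-13
Summing the groups: <K> = -A^11 + A^7 - 2*A^3 + 2*A^-1 - A^-5 + A^-9 - A^-13
Normalise by the writhe: (-A^3)^(-w) = (-A^3)^(-1) = -A^-3, so f(A) = -A^-3 * <K> = A^8 - A^4 + 2 - 2*A^-4 + A^-8 - A^-12 + A^-16.
Substitute A = t^(-1/4), i.e. A^e → t^(-e/4): V(t) = t^4 - t^3 + t^2 - 2*t + 2 - t^-1 + t^-2

Answer: t^4 - t^3 + t^2 - 2*t + 2 - t^-1 + t^-2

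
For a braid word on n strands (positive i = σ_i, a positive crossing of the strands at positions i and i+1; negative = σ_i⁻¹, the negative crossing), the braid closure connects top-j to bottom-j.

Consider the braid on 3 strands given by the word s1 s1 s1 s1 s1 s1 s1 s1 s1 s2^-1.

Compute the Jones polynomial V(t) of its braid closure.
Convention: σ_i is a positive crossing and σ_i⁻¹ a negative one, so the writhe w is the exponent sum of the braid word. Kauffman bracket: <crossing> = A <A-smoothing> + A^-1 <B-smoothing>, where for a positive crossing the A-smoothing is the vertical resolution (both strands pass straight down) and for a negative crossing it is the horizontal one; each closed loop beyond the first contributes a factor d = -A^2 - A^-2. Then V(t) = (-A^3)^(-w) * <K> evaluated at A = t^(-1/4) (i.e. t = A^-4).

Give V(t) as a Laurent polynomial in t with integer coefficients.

The presented braid s1 s1 s1 s1 s1 s1 s1 s1 s1 s2^-1 on 3 strands reduces by inverse Markov moves (closure unchanged at each step):
  Destabilize: the word has the form β·s2^-1 where s2^-1 occurs only as the final letter (β ∈ B_2); drop it and the last strand → 2 strands.
Reduced to β = s1 s1 s1 s1 s1 s1 s1 s1 s1 on 2 strands, 9 crossings.
Compute on β:
Braid: s1 s1 s1 s1 s1 s1 s1 s1 s1 on 2 strands, 9 crossings.
Writhe w = (#positive) - (#negative) = 9 - 0 = 9.
Computing the Kauffman bracket via state sum. There are 2^9 = 512 states.
Each crossing splits two ways (0=vertical, 1=horizontal). The state's weight is A^(#A-smoothings - #B-smoothings) * d^(loops - 1).
Tabulate the states by total A-exponent and number of loops L (A-exp: L × count):
  A^9: L=2 ×1
  A^7: L=1 ×9
  A^5: L=2 ×36
  A^3: L=3 ×84
  A^1: L=4 ×126
  A^-1: L=5 ×126
  A^-3: L=6 ×84
  A^-5: L=7 ×36
  A^-7: L=8 ×9
  A^-9: L=9 ×1
Each group contributes A^e * Σ count * d^(L-1):
Powers of d = -A^2 - A^-2: d^2 = A^4 + 2 + A^-4; d^3 = -A^6 - 3*A^2 - 3*A^-2 - A^-6; d^4 = A^8 + 4*A^4 + 6 + 4*A^-4 + A^-8; d^5 = -A^10 - 5*A^6 - 10*A^2 - 10*A^-2 - 5*A^-6 - A^-10; d^6 = A^12 + 6*A^8 + 15*A^4 + 20 + 15*A^-4 + 6*A^-8 + A^-12; d^7 = -A^14 - 7*A^10 - 21*A^6 - 35*A^2 - 35*A^-2 - 21*A^-6 - 7*A^-10 - A^-14; d^8 = A^16 + 8*A^12 + 28*A^8 + 56*A^4 + 70 + 56*A^-4 + 28*A^-8 + 8*A^-12 + A^-16.
  A^9 * (d) = -A^11 - A^7
  A^7 * (9) = 9*A^7
  A^5 * (36*d) = -36*A^7 - 36*A^3
  A^3 * (84*d^2) = 84*A^7 + 168*A^3 + 84*A^-1
  A^1 * (126*d^3) = -126*A^7 - 378*A^3 - 378*A^-1 - 126*A^-5
  A^-1 * (126*d^4) = 126*A^7 + 504*A^3 + 756*A^-1 + 504*A^-5 + 126*A^-9
  A^-3 * (84*d^5) = -84*A^7 - 420*A^3 - 840*A^-1 - 840*A^-5 - 420*A^-9 - 84*A^-13
  A^-5 * (36*d^6) = 36*A^7 + 216*A^3 + 540*A^-1 + 720*A^-5 + 540*A^-9 + 216*A^-13 + 36*A^-17
  A^-7 * (9*d^7) = -9*A^7 - 63*A^3 - 189*A^-1 - 315*A^-5 - 315*A^-9 - 189*A^-13 - 63*A^-17 - 9*A^-21
  A^-9 * (d^8) = A^7 + 8*A^3 + 28*A^-1 + 56*A^-5 + 70*A^-9 + 56*A^-13 + 28*A^-17 + 8*A^-21 + A^-25
Summing the groups: <K> = -A^11 - A^3 + A^-1 - A^-5 + A^-9 - A^-13 + A^-17 - A^-21 + A^-25
Normalise by the writhe: (-A^3)^(-w) = (-A^3)^(-9) = -A^-27, so f(A) = -A^-27 * <K> = A^-16 + A^-24 - A^-28 + A^-32 - A^-36 + A^-40 - A^-44 + A^-48 - A^-52.
Substitute A = t^(-1/4), i.e. A^e → t^(-e/4): V(t) = -t^13 + t^12 - t^11 + t^10 - t^9 + t^8 - t^7 + t^6 + t^4

Answer: -t^13 + t^12 - t^11 + t^10 - t^9 + t^8 - t^7 + t^6 + t^4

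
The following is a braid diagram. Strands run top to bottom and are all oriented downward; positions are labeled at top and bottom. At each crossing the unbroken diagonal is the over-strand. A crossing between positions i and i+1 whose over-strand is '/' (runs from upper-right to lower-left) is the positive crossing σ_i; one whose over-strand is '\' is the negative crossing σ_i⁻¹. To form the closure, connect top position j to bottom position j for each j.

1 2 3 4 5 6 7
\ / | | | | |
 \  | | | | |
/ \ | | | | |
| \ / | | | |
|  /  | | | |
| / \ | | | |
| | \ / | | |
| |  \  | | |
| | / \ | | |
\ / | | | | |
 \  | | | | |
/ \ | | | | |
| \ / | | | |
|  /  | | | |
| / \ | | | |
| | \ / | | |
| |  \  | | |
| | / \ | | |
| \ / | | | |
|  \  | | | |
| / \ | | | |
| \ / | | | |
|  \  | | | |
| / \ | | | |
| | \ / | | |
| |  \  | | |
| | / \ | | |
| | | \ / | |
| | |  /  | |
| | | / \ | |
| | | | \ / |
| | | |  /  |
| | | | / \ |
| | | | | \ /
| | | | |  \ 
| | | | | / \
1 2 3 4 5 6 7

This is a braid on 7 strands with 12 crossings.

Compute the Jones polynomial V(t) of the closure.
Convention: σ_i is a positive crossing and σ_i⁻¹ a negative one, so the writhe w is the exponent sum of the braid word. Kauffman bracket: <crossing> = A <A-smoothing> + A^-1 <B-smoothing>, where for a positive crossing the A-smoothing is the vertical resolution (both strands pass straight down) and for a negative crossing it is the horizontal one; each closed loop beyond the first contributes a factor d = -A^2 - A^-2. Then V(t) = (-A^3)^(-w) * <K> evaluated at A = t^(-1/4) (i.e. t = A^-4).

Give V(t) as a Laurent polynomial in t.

Reading the diagram top to bottom ('/'-over between positions i,i+1 = s_i, '\'-over = s_i^-1): braid word = s1^-1 s2 s3^-1 s1^-1 s2 s3^-1 s2^-1 s2^-1 s3^-1 s4 s5 s6^-1.
The presented braid s1^-1 s2 s3^-1 s1^-1 s2 s3^-1 s2^-1 s2^-1 s3^-1 s4 s5 s6^-1 on 7 strands reduces by inverse Markov moves (closure unchanged at each step):
  Destabilize: the word has the form β·s6^-1 where s6^-1 occurs only as the final letter (β ∈ B_6); drop it and the last strand → 6 strands.
  Destabilize: the word has the form β·s5 where s5 occurs only as the final letter (β ∈ B_5); drop it and the last strand → 5 strands.
  Destabilize: the word has the form β·s4 where s4 occurs only as the final letter (β ∈ B_4); drop it and the last strand → 4 strands.
Reduced to β = s1^-1 s2 s3^-1 s1^-1 s2 s3^-1 s2^-1 s2^-1 s3^-1 on 4 strands, 9 crossings.
Compute on β:
Braid: s1^-1 s2 s3^-1 s1^-1 s2 s3^-1 s2^-1 s2^-1 s3^-1 on 4 strands, 9 crossings.
Writhe w = (#positive) - (#negative) = 2 - 7 = -5.
State-sum expansion of <K>. There are 2^9 = 512 states.
Each crossing splits two ways (0=vertical, 1=horizontal). The state's weight is A^(#A-smoothings - #B-smoothings) * d^(loops - 1).
Tabulate the states by total A-exponent and number of loops L (A-exp: L × count):
  A^9: L=5 ×1
  A^7: L=4 ×9
  A^5: L=3 ×33, L=5 ×3
  A^3: L=2 ×59, L=4 ×25
  A^1: L=1 ×42, L=3 ×80, L=5 ×4
  A^-1: L=2 ×93, L=4 ×33
  A^-3: L=1 ×19, L=3 ×58, L=5 ×7
  A^-5: L=2 ×19, L=4 ×16, L=6 ×1
  A^-7: L=3 ×7, L=5 ×2
  A^-9: L=4 ×1
Each group contributes A^e * Σ count * d^(L-1):
Powers of d = -A^2 - A^-2: d^2 = A^4 + 2 + A^-4; d^3 = -A^6 - 3*A^2 - 3*A^-2 - A^-6; d^4 = A^8 + 4*A^4 + 6 + 4*A^-4 + A^-8; d^5 = -A^10 - 5*A^6 - 10*A^2 - 10*A^-2 - 5*A^-6 - A^-10.
  A^9 * (d^4) = A^17 + 4*A^13 + 6*A^9 + 4*A^5 + A
  A^7 * (9*d^3) = -9*A^13 - 27*A^9 - 27*A^5 - 9*A
  A^5 * (33*d^2 + 3*d^4) = 3*A^13 + 45*A^9 + 84*A^5 + 45*A + 3*A^-3
  A^3 * (59*d + 25*d^3) = -25*A^9 - 134*A^5 - 134*A - 25*A^-3
  A^1 * (42 + 80*d^2 + 4*d^4) = 4*A^9 + 96*A^5 + 226*A + 96*A^-3 + 4*A^-7
  A^-1 * (93*d + 33*d^3) = -33*A^5 - 192*A - 192*A^-3 - 33*A^-7
  A^-3 * (19 + 58*d^2 + 7*d^4) = 7*A^5 + 86*A + 177*A^-3 + 86*A^-7 + 7*A^-11
  A^-5 * (19*d + 16*d^3 + d^5) = -A^5 - 21*A - 77*A^-3 - 77*A^-7 - 21*A^-11 - A^-15
  A^-7 * (7*d^2 + 2*d^4) = 2*A + 15*A^-3 + 26*A^-7 + 15*A^-11 + 2*A^-15
  A^-9 * (d^3) = -A^-3 - 3*A^-7 - 3*A^-11 - A^-15
Summing the groups: <K> = A^17 - 2*A^13 + 3*A^9 - 4*A^5 + 4*A - 4*A^-3 + 3*A^-7 - 2*A^-11
Normalise by the writhe: (-A^3)^(-w) = (-A^3)^(5) = -A^15, so f(A) = -A^15 * <K> = -A^32 + 2*A^28 - 3*A^24 + 4*A^20 - 4*A^16 + 4*A^12 - 3*A^8 + 2*A^4.
Substitute A = t^(-1/4), i.e. A^e → t^(-e/4): V(t) = 2*t^-1 - 3*t^-2 + 4*t^-3 - 4*t^-4 + 4*t^-5 - 3*t^-6 + 2*t^-7 - t^-8

Answer: 2*t^-1 - 3*t^-2 + 4*t^-3 - 4*t^-4 + 4*t^-5 - 3*t^-6 + 2*t^-7 - t^-8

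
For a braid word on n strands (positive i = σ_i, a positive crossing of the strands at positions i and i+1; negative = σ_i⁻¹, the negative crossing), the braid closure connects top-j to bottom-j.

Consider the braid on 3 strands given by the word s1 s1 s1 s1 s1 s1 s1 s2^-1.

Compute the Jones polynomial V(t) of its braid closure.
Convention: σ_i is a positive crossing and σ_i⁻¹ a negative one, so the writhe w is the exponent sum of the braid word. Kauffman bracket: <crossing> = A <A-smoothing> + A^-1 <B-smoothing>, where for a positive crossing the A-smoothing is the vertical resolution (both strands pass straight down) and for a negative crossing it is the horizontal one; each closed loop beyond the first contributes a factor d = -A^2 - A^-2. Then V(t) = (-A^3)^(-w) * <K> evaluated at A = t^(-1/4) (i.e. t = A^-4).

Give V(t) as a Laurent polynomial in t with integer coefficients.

-t^10 + t^9 - t^8 + t^7 - t^6 + t^5 + t^3

Derivation:
The presented braid s1 s1 s1 s1 s1 s1 s1 s2^-1 on 3 strands reduces by inverse Markov moves (closure unchanged at each step):
  Destabilize: the word has the form β·s2^-1 where s2^-1 occurs only as the final letter (β ∈ B_2); drop it and the last strand → 2 strands.
Reduced to β = s1 s1 s1 s1 s1 s1 s1 on 2 strands, 7 crossings.
Compute on β:
Braid: s1 s1 s1 s1 s1 s1 s1 on 2 strands, 7 crossings.
Writhe w = (#positive) - (#negative) = 7 - 0 = 7.
Enumerate smoothing states for the bracket polynomial. There are 2^7 = 128 states.
Each crossing splits two ways (0=vertical, 1=horizontal). The state's weight is A^(#A-smoothings - #B-smoothings) * d^(loops - 1).
Tabulate the states by total A-exponent and number of loops L (A-exp: L × count):
  A^7: L=2 ×1
  A^5: L=1 ×7
  A^3: L=2 ×21
  A^1: L=3 ×35
  A^-1: L=4 ×35
  A^-3: L=5 ×21
  A^-5: L=6 ×7
  A^-7: L=7 ×1
Each group contributes A^e * Σ count * d^(L-1):
Powers of d = -A^2 - A^-2: d^2 = A^4 + 2 + A^-4; d^3 = -A^6 - 3*A^2 - 3*A^-2 - A^-6; d^4 = A^8 + 4*A^4 + 6 + 4*A^-4 + A^-8; d^5 = -A^10 - 5*A^6 - 10*A^2 - 10*A^-2 - 5*A^-6 - A^-10; d^6 = A^12 + 6*A^8 + 15*A^4 + 20 + 15*A^-4 + 6*A^-8 + A^-12.
  A^7 * (d) = -A^9 - A^5
  A^5 * (7) = 7*A^5
  A^3 * (21*d) = -21*A^5 - 21*A
  A^1 * (35*d^2) = 35*A^5 + 70*A + 35*A^-3
  A^-1 * (35*d^3) = -35*A^5 - 105*A - 105*A^-3 - 35*A^-7
  A^-3 * (21*d^4) = 21*A^5 + 84*A + 126*A^-3 + 84*A^-7 + 21*A^-11
  A^-5 * (7*d^5) = -7*A^5 - 35*A - 70*A^-3 - 70*A^-7 - 35*A^-11 - 7*A^-15
  A^-7 * (d^6) = A^5 + 6*A + 15*A^-3 + 20*A^-7 + 15*A^-11 + 6*A^-15 + A^-19
Summing the groups: <K> = -A^9 - A + A^-3 - A^-7 + A^-11 - A^-15 + A^-19
Normalise by the writhe: (-A^3)^(-w) = (-A^3)^(-7) = -A^-21, so f(A) = -A^-21 * <K> = A^-12 + A^-20 - A^-24 + A^-28 - A^-32 + A^-36 - A^-40.
Substitute A = t^(-1/4), i.e. A^e → t^(-e/4): V(t) = -t^10 + t^9 - t^8 + t^7 - t^6 + t^5 + t^3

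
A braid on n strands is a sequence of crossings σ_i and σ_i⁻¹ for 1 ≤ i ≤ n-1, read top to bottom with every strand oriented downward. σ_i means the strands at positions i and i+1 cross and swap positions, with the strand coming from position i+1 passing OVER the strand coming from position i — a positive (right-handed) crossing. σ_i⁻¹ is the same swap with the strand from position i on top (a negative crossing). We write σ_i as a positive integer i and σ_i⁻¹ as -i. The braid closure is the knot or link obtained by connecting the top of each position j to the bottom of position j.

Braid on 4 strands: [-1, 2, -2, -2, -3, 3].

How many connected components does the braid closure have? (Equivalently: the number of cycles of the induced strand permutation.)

2

Derivation:
Track the strand permutation on 4 strands, starting from identity.
  step 1: s1^-1 swaps positions 1,2 -> [2 1 3 4]
  step 2: s2 swaps positions 2,3 -> [2 3 1 4]
  step 3: s2^-1 swaps positions 2,3 -> [2 1 3 4]
  step 4: s2^-1 swaps positions 2,3 -> [2 3 1 4]
  step 5: s3^-1 swaps positions 3,4 -> [2 3 4 1]
  step 6: s3 swaps positions 3,4 -> [2 3 1 4]
Final permutation (position -> original strand): [2 3 1 4]
Closure components = cycle count of this permutation = 2.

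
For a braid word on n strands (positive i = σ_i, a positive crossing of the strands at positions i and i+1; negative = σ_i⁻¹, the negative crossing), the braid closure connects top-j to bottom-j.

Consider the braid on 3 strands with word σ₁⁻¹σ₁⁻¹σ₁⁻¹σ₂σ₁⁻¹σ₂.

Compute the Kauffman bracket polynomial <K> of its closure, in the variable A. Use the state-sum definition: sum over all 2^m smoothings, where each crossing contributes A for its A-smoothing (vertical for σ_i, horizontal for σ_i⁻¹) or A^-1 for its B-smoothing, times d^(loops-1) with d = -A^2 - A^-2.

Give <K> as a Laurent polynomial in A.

Braid: s1^-1 s1^-1 s1^-1 s2 s1^-1 s2 on 3 strands, 6 crossings.
Writhe w = (#positive) - (#negative) = 2 - 4 = -2.
Computing the Kauffman bracket via state sum. There are 2^6 = 64 states.
Smooth each crossing (0=||, 1=⌣⌢); contribution A^(Σ sign_k(1-2s_k)) * d^(L-1).
Tabulate the states by total A-exponent and number of loops L (A-exp: L × count):
  A^6: L=5 ×1
  A^4: L=4 ×6
  A^2: L=3 ×15
  A^0: L=2 ×19, L=4 ×1
  A^-2: L=1 ×11, L=3 ×4
  A^-4: L=2 ×6
  A^-6: L=3 ×1
Each group contributes A^e * Σ count * d^(L-1):
Powers of d = -A^2 - A^-2: d^2 = A^4 + 2 + A^-4; d^3 = -A^6 - 3*A^2 - 3*A^-2 - A^-6; d^4 = A^8 + 4*A^4 + 6 + 4*A^-4 + A^-8.
  A^6 * (d^4) = A^14 + 4*A^10 + 6*A^6 + 4*A^2 + A^-2
  A^4 * (6*d^3) = -6*A^10 - 18*A^6 - 18*A^2 - 6*A^-2
  A^2 * (15*d^2) = 15*A^6 + 30*A^2 + 15*A^-2
  A^0 * (19*d + d^3) = -A^6 - 22*A^2 - 22*A^-2 - A^-6
  A^-2 * (11 + 4*d^2) = 4*A^2 + 19*A^-2 + 4*A^-6
  A^-4 * (6*d) = -6*A^-2 - 6*A^-6
  A^-6 * (d^2) = A^-2 + 2*A^-6 + A^-10
Summing the groups: <K> = A^14 - 2*A^10 + 2*A^6 - 2*A^2 + 2*A^-2 - A^-6 + A^-10

Answer: A^14 - 2*A^10 + 2*A^6 - 2*A^2 + 2*A^-2 - A^-6 + A^-10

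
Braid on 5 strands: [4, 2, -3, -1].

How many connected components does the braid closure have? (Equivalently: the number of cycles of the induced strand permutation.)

1

Derivation:
Track the strand permutation on 5 strands, starting from identity.
  step 1: s4 swaps positions 4,5 -> [1 2 3 5 4]
  step 2: s2 swaps positions 2,3 -> [1 3 2 5 4]
  step 3: s3^-1 swaps positions 3,4 -> [1 3 5 2 4]
  step 4: s1^-1 swaps positions 1,2 -> [3 1 5 2 4]
Final permutation (position -> original strand): [3 1 5 2 4]
Closure components = cycle count of this permutation = 1.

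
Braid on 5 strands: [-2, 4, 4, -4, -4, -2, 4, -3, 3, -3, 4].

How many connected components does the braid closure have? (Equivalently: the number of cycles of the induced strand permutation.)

Track the strand permutation on 5 strands, starting from identity.
  step 1: s2^-1 swaps positions 2,3 -> [1 3 2 4 5]
  step 2: s4 swaps positions 4,5 -> [1 3 2 5 4]
  step 3: s4 swaps positions 4,5 -> [1 3 2 4 5]
  step 4: s4^-1 swaps positions 4,5 -> [1 3 2 5 4]
  step 5: s4^-1 swaps positions 4,5 -> [1 3 2 4 5]
  step 6: s2^-1 swaps positions 2,3 -> [1 2 3 4 5]
  step 7: s4 swaps positions 4,5 -> [1 2 3 5 4]
  step 8: s3^-1 swaps positions 3,4 -> [1 2 5 3 4]
  step 9: s3 swaps positions 3,4 -> [1 2 3 5 4]
  step 10: s3^-1 swaps positions 3,4 -> [1 2 5 3 4]
  step 11: s4 swaps positions 4,5 -> [1 2 5 4 3]
Final permutation (position -> original strand): [1 2 5 4 3]
Closure components = cycle count of this permutation = 4.

Answer: 4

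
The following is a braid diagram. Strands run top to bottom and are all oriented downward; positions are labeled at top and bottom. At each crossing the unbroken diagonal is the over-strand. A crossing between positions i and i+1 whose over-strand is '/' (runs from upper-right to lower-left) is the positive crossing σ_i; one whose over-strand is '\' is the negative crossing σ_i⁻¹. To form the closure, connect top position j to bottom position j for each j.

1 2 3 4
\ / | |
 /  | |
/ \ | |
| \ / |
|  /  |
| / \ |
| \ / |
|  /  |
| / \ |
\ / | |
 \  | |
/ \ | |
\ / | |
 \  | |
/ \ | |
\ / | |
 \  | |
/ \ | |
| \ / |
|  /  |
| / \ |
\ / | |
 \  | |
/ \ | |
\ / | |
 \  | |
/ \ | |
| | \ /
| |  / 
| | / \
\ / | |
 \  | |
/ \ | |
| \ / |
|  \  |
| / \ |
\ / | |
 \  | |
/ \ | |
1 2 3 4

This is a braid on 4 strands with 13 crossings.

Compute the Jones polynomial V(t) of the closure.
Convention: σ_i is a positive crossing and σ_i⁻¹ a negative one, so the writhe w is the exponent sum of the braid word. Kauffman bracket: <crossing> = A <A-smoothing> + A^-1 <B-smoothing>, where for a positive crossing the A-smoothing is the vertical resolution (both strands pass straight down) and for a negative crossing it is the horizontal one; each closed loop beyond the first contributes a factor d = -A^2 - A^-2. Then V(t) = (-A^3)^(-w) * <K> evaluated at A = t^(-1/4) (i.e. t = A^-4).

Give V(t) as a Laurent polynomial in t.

1 - t^-1 + 3*t^-2 - 3*t^-3 + 3*t^-4 - 4*t^-5 + 3*t^-6 - 2*t^-7 + t^-8

Derivation:
Reading the diagram top to bottom ('/'-over between positions i,i+1 = s_i, '\'-over = s_i^-1): braid word = s1 s2 s2 s1^-1 s1^-1 s1^-1 s2 s1^-1 s1^-1 s3 s1^-1 s2^-1 s1^-1.
The presented braid s1 s2 s2 s1^-1 s1^-1 s1^-1 s2 s1^-1 s1^-1 s3 s1^-1 s2^-1 s1^-1 on 4 strands reduces by inverse Markov moves (closure unchanged at each step):
  Deconjugate: the word is γ·β·γ⁻¹ with γ = s1 s2 (prefix) and γ⁻¹ = s2^-1 s1^-1 (suffix); strip both.
Reduced to β = s2 s1^-1 s1^-1 s1^-1 s2 s1^-1 s1^-1 s3 s1^-1 on 4 strands, 9 crossings.
Compute on β:
Braid: s2 s1^-1 s1^-1 s1^-1 s2 s1^-1 s1^-1 s3 s1^-1 on 4 strands, 9 crossings.
Writhe w = (#positive) - (#negative) = 3 - 6 = -3.
Enumerate smoothing states for the bracket polynomial. There are 2^9 = 512 states.
Each crossing splits two ways (0=vertical, 1=horizontal). The state's weight is A^(#A-smoothings - #B-smoothings) * d^(loops - 1).
Tabulate the states by total A-exponent and number of loops L (A-exp: L × count):
  A^9: L=8 ×1
  A^7: L=7 ×9
  A^5: L=6 ×36
  A^3: L=5 ×84
  A^1: L=4 ×126
  A^-1: L=3 ×124, L=5 ×2
  A^-3: L=2 ×75, L=4 ×9
  A^-5: L=1 ×21, L=3 ×15
  A^-7: L=2 ×8, L=4 ×1
  A^-9: L=3 ×1
Each group contributes A^e * Σ count * d^(L-1):
Powers of d = -A^2 - A^-2: d^2 = A^4 + 2 + A^-4; d^3 = -A^6 - 3*A^2 - 3*A^-2 - A^-6; d^4 = A^8 + 4*A^4 + 6 + 4*A^-4 + A^-8; d^5 = -A^10 - 5*A^6 - 10*A^2 - 10*A^-2 - 5*A^-6 - A^-10; d^6 = A^12 + 6*A^8 + 15*A^4 + 20 + 15*A^-4 + 6*A^-8 + A^-12; d^7 = -A^14 - 7*A^10 - 21*A^6 - 35*A^2 - 35*A^-2 - 21*A^-6 - 7*A^-10 - A^-14.
  A^9 * (d^7) = -A^23 - 7*A^19 - 21*A^15 - 35*A^11 - 35*A^7 - 21*A^3 - 7*A^-1 - A^-5
  A^7 * (9*d^6) = 9*A^19 + 54*A^15 + 135*A^11 + 180*A^7 + 135*A^3 + 54*A^-1 + 9*A^-5
  A^5 * (36*d^5) = -36*A^15 - 180*A^11 - 360*A^7 - 360*A^3 - 180*A^-1 - 36*A^-5
  A^3 * (84*d^4) = 84*A^11 + 336*A^7 + 504*A^3 + 336*A^-1 + 84*A^-5
  A^1 * (126*d^3) = -126*A^7 - 378*A^3 - 378*A^-1 - 126*A^-5
  A^-1 * (124*d^2 + 2*d^4) = 2*A^7 + 132*A^3 + 260*A^-1 + 132*A^-5 + 2*A^-9
  A^-3 * (75*d + 9*d^3) = -9*A^3 - 102*A^-1 - 102*A^-5 - 9*A^-9
  A^-5 * (21 + 15*d^2) = 15*A^-1 + 51*A^-5 + 15*A^-9
  A^-7 * (8*d + d^3) = -A^-1 - 11*A^-5 - 11*A^-9 - A^-13
  A^-9 * (d^2) = A^-5 + 2*A^-9 + A^-13
Summing the groups: <K> = -A^23 + 2*A^19 - 3*A^15 + 4*A^11 - 3*A^7 + 3*A^3 - 3*A^-1 + A^-5 - A^-9
Normalise by the writhe: (-A^3)^(-w) = (-A^3)^(3) = -A^9, so f(A) = -A^9 * <K> = A^32 - 2*A^28 + 3*A^24 - 4*A^20 + 3*A^16 - 3*A^12 + 3*A^8 - A^4 + 1.
Substitute A = t^(-1/4), i.e. A^e → t^(-e/4): V(t) = 1 - t^-1 + 3*t^-2 - 3*t^-3 + 3*t^-4 - 4*t^-5 + 3*t^-6 - 2*t^-7 + t^-8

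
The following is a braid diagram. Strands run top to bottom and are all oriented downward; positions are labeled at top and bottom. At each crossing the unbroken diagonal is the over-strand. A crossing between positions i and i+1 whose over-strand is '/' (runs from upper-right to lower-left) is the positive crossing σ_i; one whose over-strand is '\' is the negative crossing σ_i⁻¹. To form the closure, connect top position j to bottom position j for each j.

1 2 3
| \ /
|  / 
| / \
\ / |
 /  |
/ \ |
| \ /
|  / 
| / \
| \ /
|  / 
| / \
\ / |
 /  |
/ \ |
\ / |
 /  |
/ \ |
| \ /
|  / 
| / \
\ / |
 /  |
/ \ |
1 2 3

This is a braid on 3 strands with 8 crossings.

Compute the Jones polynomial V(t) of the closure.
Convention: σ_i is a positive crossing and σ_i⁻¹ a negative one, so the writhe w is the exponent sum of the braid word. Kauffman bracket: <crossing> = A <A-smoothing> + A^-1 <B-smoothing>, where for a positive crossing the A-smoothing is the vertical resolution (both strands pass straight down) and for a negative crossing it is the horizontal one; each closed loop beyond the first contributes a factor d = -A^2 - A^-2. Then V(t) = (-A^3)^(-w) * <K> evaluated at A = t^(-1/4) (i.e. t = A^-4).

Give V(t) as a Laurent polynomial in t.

-t^8 + t^5 + t^3

Derivation:
Reading the diagram top to bottom ('/'-over between positions i,i+1 = s_i, '\'-over = s_i^-1): braid word = s2 s1 s2 s2 s1 s1 s2 s1.
Braid: s2 s1 s2 s2 s1 s1 s2 s1 on 3 strands, 8 crossings.
Writhe w = (#positive) - (#negative) = 8 - 0 = 8.
Enumerate smoothing states for the bracket polynomial. There are 2^8 = 256 states.
For each crossing: s=0 is the vertical smoothing, s=1 horizontal. Crossing k contributes A^(sign_k * (1 - 2*s_k)); loop factor d = -A^2 - A^-2.
Tabulate the states by total A-exponent and number of loops L (A-exp: L × count):
  A^8: L=3 ×1
  A^6: L=2 ×8
  A^4: L=1 ×16, L=3 ×12
  A^2: L=2 ×48, L=4 ×8
  A^0: L=1 ×17, L=3 ×51, L=5 ×2
  A^-2: L=2 ×34, L=4 ×22
  A^-4: L=1 ×4, L=3 ×21, L=5 ×3
  A^-6: L=2 ×4, L=4 ×4
  A^-8: L=3 ×1
Each group contributes A^e * Σ count * d^(L-1):
Powers of d = -A^2 - A^-2: d^2 = A^4 + 2 + A^-4; d^3 = -A^6 - 3*A^2 - 3*A^-2 - A^-6; d^4 = A^8 + 4*A^4 + 6 + 4*A^-4 + A^-8.
  A^8 * (d^2) = A^12 + 2*A^8 + A^4
  A^6 * (8*d) = -8*A^8 - 8*A^4
  A^4 * (16 + 12*d^2) = 12*A^8 + 40*A^4 + 12
  A^2 * (48*d + 8*d^3) = -8*A^8 - 72*A^4 - 72 - 8*A^-4
  A^0 * (17 + 51*d^2 + 2*d^4) = 2*A^8 + 59*A^4 + 131 + 59*A^-4 + 2*A^-8
  A^-2 * (34*d + 22*d^3) = -22*A^4 - 100 - 100*A^-4 - 22*A^-8
  A^-4 * (4 + 21*d^2 + 3*d^4) = 3*A^4 + 33 + 64*A^-4 + 33*A^-8 + 3*A^-12
  A^-6 * (4*d + 4*d^3) = -4 - 16*A^-4 - 16*A^-8 - 4*A^-12
  A^-8 * (d^2) = A^-4 + 2*A^-8 + A^-12
Summing the groups: <K> = A^12 + A^4 - A^-8
Normalise by the writhe: (-A^3)^(-w) = (-A^3)^(-8) = A^-24, so f(A) = A^-24 * <K> = A^-12 + A^-20 - A^-32.
Substitute A = t^(-1/4), i.e. A^e → t^(-e/4): V(t) = -t^8 + t^5 + t^3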